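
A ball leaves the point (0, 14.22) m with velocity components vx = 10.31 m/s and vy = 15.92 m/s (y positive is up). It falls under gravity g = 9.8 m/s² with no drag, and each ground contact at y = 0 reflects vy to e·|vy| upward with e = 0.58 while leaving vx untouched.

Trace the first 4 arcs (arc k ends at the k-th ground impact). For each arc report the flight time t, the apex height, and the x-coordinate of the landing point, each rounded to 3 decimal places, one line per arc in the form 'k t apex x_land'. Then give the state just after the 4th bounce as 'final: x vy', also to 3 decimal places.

1 3.978 27.151 41.018
2 2.731 9.134 69.170
3 1.584 3.073 85.498
4 0.919 1.034 94.968
final: 94.968 2.611

Arc 1: start y=14.220, vy=15.920 → t=3.978, apex=27.151, x_land=41.018, impact vy=-23.069
  bounce: vy ← 0.58·23.069 = 13.380
Arc 2: start y=0.000, vy=13.380 → t=2.731, apex=9.134, x_land=69.170, impact vy=-13.380
  bounce: vy ← 0.58·13.380 = 7.760
Arc 3: start y=0.000, vy=7.760 → t=1.584, apex=3.073, x_land=85.498, impact vy=-7.760
  bounce: vy ← 0.58·7.760 = 4.501
Arc 4: start y=0.000, vy=4.501 → t=0.919, apex=1.034, x_land=94.968, impact vy=-4.501
  bounce: vy ← 0.58·4.501 = 2.611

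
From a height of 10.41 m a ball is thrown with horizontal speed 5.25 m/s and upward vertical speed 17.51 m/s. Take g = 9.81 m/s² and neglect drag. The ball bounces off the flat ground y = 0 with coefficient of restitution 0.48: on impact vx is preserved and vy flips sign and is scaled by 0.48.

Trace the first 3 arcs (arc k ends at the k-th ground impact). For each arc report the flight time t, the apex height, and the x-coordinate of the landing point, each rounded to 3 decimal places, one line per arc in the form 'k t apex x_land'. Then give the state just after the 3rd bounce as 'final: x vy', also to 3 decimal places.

Arc 1: start y=10.410, vy=17.510 → t=4.089, apex=26.037, x_land=21.467, impact vy=-22.602
  bounce: vy ← 0.48·22.602 = 10.849
Arc 2: start y=0.000, vy=10.849 → t=2.212, apex=5.999, x_land=33.079, impact vy=-10.849
  bounce: vy ← 0.48·10.849 = 5.207
Arc 3: start y=0.000, vy=5.207 → t=1.062, apex=1.382, x_land=38.652, impact vy=-5.207
  bounce: vy ← 0.48·5.207 = 2.500

1 4.089 26.037 21.467
2 2.212 5.999 33.079
3 1.062 1.382 38.652
final: 38.652 2.500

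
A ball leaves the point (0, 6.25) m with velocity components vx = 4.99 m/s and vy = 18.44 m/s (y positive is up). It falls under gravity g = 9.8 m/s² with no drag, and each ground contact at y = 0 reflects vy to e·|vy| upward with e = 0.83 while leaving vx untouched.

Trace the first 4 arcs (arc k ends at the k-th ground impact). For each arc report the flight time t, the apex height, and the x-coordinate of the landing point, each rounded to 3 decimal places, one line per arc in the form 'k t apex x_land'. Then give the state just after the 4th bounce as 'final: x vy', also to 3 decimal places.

1 4.076 23.599 20.340
2 3.643 16.257 38.518
3 3.024 11.200 53.607
4 2.510 7.715 66.130
final: 66.130 10.207

Arc 1: start y=6.250, vy=18.440 → t=4.076, apex=23.599, x_land=20.340, impact vy=-21.507
  bounce: vy ← 0.83·21.507 = 17.850
Arc 2: start y=0.000, vy=17.850 → t=3.643, apex=16.257, x_land=38.518, impact vy=-17.850
  bounce: vy ← 0.83·17.850 = 14.816
Arc 3: start y=0.000, vy=14.816 → t=3.024, apex=11.200, x_land=53.607, impact vy=-14.816
  bounce: vy ← 0.83·14.816 = 12.297
Arc 4: start y=0.000, vy=12.297 → t=2.510, apex=7.715, x_land=66.130, impact vy=-12.297
  bounce: vy ← 0.83·12.297 = 10.207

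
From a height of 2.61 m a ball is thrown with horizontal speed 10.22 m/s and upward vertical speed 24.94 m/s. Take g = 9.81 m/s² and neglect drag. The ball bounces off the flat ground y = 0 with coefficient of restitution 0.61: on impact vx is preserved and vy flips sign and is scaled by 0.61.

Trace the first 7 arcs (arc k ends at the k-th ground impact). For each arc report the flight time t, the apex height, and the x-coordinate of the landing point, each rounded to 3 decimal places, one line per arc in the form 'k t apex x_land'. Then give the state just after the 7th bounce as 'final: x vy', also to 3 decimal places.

1 5.187 34.313 53.013
2 3.227 12.768 85.991
3 1.968 4.751 106.107
4 1.201 1.768 118.378
5 0.732 0.658 125.863
6 0.447 0.245 130.429
7 0.273 0.091 133.214
final: 133.214 0.815

Arc 1: start y=2.610, vy=24.940 → t=5.187, apex=34.313, x_land=53.013, impact vy=-25.946
  bounce: vy ← 0.61·25.946 = 15.827
Arc 2: start y=0.000, vy=15.827 → t=3.227, apex=12.768, x_land=85.991, impact vy=-15.827
  bounce: vy ← 0.61·15.827 = 9.655
Arc 3: start y=0.000, vy=9.655 → t=1.968, apex=4.751, x_land=106.107, impact vy=-9.655
  bounce: vy ← 0.61·9.655 = 5.889
Arc 4: start y=0.000, vy=5.889 → t=1.201, apex=1.768, x_land=118.378, impact vy=-5.889
  bounce: vy ← 0.61·5.889 = 3.592
Arc 5: start y=0.000, vy=3.592 → t=0.732, apex=0.658, x_land=125.863, impact vy=-3.592
  bounce: vy ← 0.61·3.592 = 2.191
Arc 6: start y=0.000, vy=2.191 → t=0.447, apex=0.245, x_land=130.429, impact vy=-2.191
  bounce: vy ← 0.61·2.191 = 1.337
Arc 7: start y=0.000, vy=1.337 → t=0.273, apex=0.091, x_land=133.214, impact vy=-1.337
  bounce: vy ← 0.61·1.337 = 0.815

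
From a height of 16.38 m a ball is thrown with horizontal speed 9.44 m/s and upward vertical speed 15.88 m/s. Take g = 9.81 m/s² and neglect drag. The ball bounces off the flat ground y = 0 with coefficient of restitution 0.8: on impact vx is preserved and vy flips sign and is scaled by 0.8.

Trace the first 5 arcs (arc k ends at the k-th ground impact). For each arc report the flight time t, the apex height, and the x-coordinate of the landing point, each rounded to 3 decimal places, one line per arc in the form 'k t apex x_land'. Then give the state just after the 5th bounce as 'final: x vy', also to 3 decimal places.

Arc 1: start y=16.380, vy=15.880 → t=4.060, apex=29.233, x_land=38.327, impact vy=-23.949
  bounce: vy ← 0.8·23.949 = 19.159
Arc 2: start y=0.000, vy=19.159 → t=3.906, apex=18.709, x_land=75.200, impact vy=-19.159
  bounce: vy ← 0.8·19.159 = 15.327
Arc 3: start y=0.000, vy=15.327 → t=3.125, apex=11.974, x_land=104.698, impact vy=-15.327
  bounce: vy ← 0.8·15.327 = 12.262
Arc 4: start y=0.000, vy=12.262 → t=2.500, apex=7.663, x_land=128.297, impact vy=-12.262
  bounce: vy ← 0.8·12.262 = 9.809
Arc 5: start y=0.000, vy=9.809 → t=2.000, apex=4.904, x_land=147.176, impact vy=-9.809
  bounce: vy ← 0.8·9.809 = 7.848

1 4.060 29.233 38.327
2 3.906 18.709 75.200
3 3.125 11.974 104.698
4 2.500 7.663 128.297
5 2.000 4.904 147.176
final: 147.176 7.848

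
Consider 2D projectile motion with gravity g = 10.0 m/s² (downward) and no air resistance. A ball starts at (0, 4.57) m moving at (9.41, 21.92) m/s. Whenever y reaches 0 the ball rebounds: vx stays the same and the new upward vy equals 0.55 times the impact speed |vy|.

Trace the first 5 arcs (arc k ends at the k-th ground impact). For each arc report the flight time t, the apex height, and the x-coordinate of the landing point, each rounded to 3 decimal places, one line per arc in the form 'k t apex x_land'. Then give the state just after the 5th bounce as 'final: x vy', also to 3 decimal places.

Arc 1: start y=4.570, vy=21.920 → t=4.583, apex=28.594, x_land=43.130, impact vy=-23.914
  bounce: vy ← 0.55·23.914 = 13.153
Arc 2: start y=0.000, vy=13.153 → t=2.631, apex=8.650, x_land=67.883, impact vy=-13.153
  bounce: vy ← 0.55·13.153 = 7.234
Arc 3: start y=0.000, vy=7.234 → t=1.447, apex=2.617, x_land=81.498, impact vy=-7.234
  bounce: vy ← 0.55·7.234 = 3.979
Arc 4: start y=0.000, vy=3.979 → t=0.796, apex=0.792, x_land=88.986, impact vy=-3.979
  bounce: vy ← 0.55·3.979 = 2.188
Arc 5: start y=0.000, vy=2.188 → t=0.438, apex=0.239, x_land=93.104, impact vy=-2.188
  bounce: vy ← 0.55·2.188 = 1.204

1 4.583 28.594 43.130
2 2.631 8.650 67.883
3 1.447 2.617 81.498
4 0.796 0.792 88.986
5 0.438 0.239 93.104
final: 93.104 1.204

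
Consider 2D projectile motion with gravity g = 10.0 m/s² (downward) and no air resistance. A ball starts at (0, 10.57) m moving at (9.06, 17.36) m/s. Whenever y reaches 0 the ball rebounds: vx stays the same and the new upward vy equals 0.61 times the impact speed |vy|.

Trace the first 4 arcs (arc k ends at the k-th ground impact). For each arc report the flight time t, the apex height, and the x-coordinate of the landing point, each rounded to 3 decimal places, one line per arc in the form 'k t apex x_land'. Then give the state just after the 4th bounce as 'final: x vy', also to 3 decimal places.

Arc 1: start y=10.570, vy=17.360 → t=4.000, apex=25.638, x_land=36.244, impact vy=-22.644
  bounce: vy ← 0.61·22.644 = 13.813
Arc 2: start y=0.000, vy=13.813 → t=2.763, apex=9.540, x_land=61.273, impact vy=-13.813
  bounce: vy ← 0.61·13.813 = 8.426
Arc 3: start y=0.000, vy=8.426 → t=1.685, apex=3.550, x_land=76.541, impact vy=-8.426
  bounce: vy ← 0.61·8.426 = 5.140
Arc 4: start y=0.000, vy=5.140 → t=1.028, apex=1.321, x_land=85.855, impact vy=-5.140
  bounce: vy ← 0.61·5.140 = 3.135

1 4.000 25.638 36.244
2 2.763 9.540 61.273
3 1.685 3.550 76.541
4 1.028 1.321 85.855
final: 85.855 3.135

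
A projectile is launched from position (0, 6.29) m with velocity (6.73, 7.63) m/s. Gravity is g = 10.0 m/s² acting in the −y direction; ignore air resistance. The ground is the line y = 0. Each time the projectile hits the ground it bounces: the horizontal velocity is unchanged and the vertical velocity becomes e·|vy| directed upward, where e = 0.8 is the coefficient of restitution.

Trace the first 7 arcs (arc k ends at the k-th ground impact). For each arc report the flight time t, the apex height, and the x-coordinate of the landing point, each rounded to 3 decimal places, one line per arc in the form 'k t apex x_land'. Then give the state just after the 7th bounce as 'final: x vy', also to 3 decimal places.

1 2.120 9.201 14.264
2 2.170 5.889 28.872
3 1.736 3.769 40.557
4 1.389 2.412 49.906
5 1.111 1.544 57.385
6 0.889 0.988 63.368
7 0.711 0.632 68.154
final: 68.154 2.845

Arc 1: start y=6.290, vy=7.630 → t=2.120, apex=9.201, x_land=14.264, impact vy=-13.565
  bounce: vy ← 0.8·13.565 = 10.852
Arc 2: start y=0.000, vy=10.852 → t=2.170, apex=5.889, x_land=28.872, impact vy=-10.852
  bounce: vy ← 0.8·10.852 = 8.682
Arc 3: start y=0.000, vy=8.682 → t=1.736, apex=3.769, x_land=40.557, impact vy=-8.682
  bounce: vy ← 0.8·8.682 = 6.945
Arc 4: start y=0.000, vy=6.945 → t=1.389, apex=2.412, x_land=49.906, impact vy=-6.945
  bounce: vy ← 0.8·6.945 = 5.556
Arc 5: start y=0.000, vy=5.556 → t=1.111, apex=1.544, x_land=57.385, impact vy=-5.556
  bounce: vy ← 0.8·5.556 = 4.445
Arc 6: start y=0.000, vy=4.445 → t=0.889, apex=0.988, x_land=63.368, impact vy=-4.445
  bounce: vy ← 0.8·4.445 = 3.556
Arc 7: start y=0.000, vy=3.556 → t=0.711, apex=0.632, x_land=68.154, impact vy=-3.556
  bounce: vy ← 0.8·3.556 = 2.845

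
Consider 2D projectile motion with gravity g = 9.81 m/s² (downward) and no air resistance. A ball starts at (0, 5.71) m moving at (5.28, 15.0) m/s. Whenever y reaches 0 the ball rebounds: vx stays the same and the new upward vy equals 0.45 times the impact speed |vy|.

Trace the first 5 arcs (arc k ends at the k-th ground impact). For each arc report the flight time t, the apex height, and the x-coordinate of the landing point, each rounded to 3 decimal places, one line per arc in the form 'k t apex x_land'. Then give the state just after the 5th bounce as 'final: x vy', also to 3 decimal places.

1 3.400 17.178 17.954
2 1.684 3.479 26.847
3 0.758 0.704 30.849
4 0.341 0.143 32.650
5 0.153 0.029 33.460
final: 33.460 0.339

Arc 1: start y=5.710, vy=15.000 → t=3.400, apex=17.178, x_land=17.954, impact vy=-18.358
  bounce: vy ← 0.45·18.358 = 8.261
Arc 2: start y=0.000, vy=8.261 → t=1.684, apex=3.479, x_land=26.847, impact vy=-8.261
  bounce: vy ← 0.45·8.261 = 3.718
Arc 3: start y=0.000, vy=3.718 → t=0.758, apex=0.704, x_land=30.849, impact vy=-3.718
  bounce: vy ← 0.45·3.718 = 1.673
Arc 4: start y=0.000, vy=1.673 → t=0.341, apex=0.143, x_land=32.650, impact vy=-1.673
  bounce: vy ← 0.45·1.673 = 0.753
Arc 5: start y=0.000, vy=0.753 → t=0.153, apex=0.029, x_land=33.460, impact vy=-0.753
  bounce: vy ← 0.45·0.753 = 0.339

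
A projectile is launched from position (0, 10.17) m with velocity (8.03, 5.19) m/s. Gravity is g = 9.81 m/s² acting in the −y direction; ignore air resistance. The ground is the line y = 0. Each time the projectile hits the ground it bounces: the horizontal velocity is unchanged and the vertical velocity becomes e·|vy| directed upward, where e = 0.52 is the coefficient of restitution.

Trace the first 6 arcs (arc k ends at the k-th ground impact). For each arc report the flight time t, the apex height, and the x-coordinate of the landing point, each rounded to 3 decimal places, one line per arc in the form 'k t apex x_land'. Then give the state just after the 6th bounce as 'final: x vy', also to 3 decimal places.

1 2.063 11.543 16.567
2 1.595 3.121 29.378
3 0.830 0.844 36.040
4 0.431 0.228 39.504
5 0.224 0.062 41.305
6 0.117 0.017 42.242
final: 42.242 0.298

Arc 1: start y=10.170, vy=5.190 → t=2.063, apex=11.543, x_land=16.567, impact vy=-15.049
  bounce: vy ← 0.52·15.049 = 7.825
Arc 2: start y=0.000, vy=7.825 → t=1.595, apex=3.121, x_land=29.378, impact vy=-7.825
  bounce: vy ← 0.52·7.825 = 4.069
Arc 3: start y=0.000, vy=4.069 → t=0.830, apex=0.844, x_land=36.040, impact vy=-4.069
  bounce: vy ← 0.52·4.069 = 2.116
Arc 4: start y=0.000, vy=2.116 → t=0.431, apex=0.228, x_land=39.504, impact vy=-2.116
  bounce: vy ← 0.52·2.116 = 1.100
Arc 5: start y=0.000, vy=1.100 → t=0.224, apex=0.062, x_land=41.305, impact vy=-1.100
  bounce: vy ← 0.52·1.100 = 0.572
Arc 6: start y=0.000, vy=0.572 → t=0.117, apex=0.017, x_land=42.242, impact vy=-0.572
  bounce: vy ← 0.52·0.572 = 0.298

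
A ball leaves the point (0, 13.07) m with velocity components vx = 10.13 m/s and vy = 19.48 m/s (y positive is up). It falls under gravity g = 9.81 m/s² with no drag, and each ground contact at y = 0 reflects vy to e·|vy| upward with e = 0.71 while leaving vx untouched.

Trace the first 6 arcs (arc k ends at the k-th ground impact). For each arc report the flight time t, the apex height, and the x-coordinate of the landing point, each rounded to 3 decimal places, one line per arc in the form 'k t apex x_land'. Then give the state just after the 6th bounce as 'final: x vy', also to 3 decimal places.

Arc 1: start y=13.070, vy=19.480 → t=4.556, apex=32.411, x_land=46.155, impact vy=-25.217
  bounce: vy ← 0.71·25.217 = 17.904
Arc 2: start y=0.000, vy=17.904 → t=3.650, apex=16.338, x_land=83.132, impact vy=-17.904
  bounce: vy ← 0.71·17.904 = 12.712
Arc 3: start y=0.000, vy=12.712 → t=2.592, apex=8.236, x_land=109.385, impact vy=-12.712
  bounce: vy ← 0.71·12.712 = 9.025
Arc 4: start y=0.000, vy=9.025 → t=1.840, apex=4.152, x_land=128.025, impact vy=-9.025
  bounce: vy ← 0.71·9.025 = 6.408
Arc 5: start y=0.000, vy=6.408 → t=1.306, apex=2.093, x_land=141.259, impact vy=-6.408
  bounce: vy ← 0.71·6.408 = 4.550
Arc 6: start y=0.000, vy=4.550 → t=0.928, apex=1.055, x_land=150.655, impact vy=-4.550
  bounce: vy ← 0.71·4.550 = 3.230

1 4.556 32.411 46.155
2 3.650 16.338 83.132
3 2.592 8.236 109.385
4 1.840 4.152 128.025
5 1.306 2.093 141.259
6 0.928 1.055 150.655
final: 150.655 3.230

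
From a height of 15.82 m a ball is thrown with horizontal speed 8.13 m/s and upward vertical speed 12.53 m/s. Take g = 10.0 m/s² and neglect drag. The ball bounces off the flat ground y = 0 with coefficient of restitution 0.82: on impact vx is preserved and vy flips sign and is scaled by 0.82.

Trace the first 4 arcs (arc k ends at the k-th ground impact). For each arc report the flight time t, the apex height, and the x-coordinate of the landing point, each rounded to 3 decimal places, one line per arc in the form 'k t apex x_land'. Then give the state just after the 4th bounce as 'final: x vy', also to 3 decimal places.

Arc 1: start y=15.820, vy=12.530 → t=3.429, apex=23.670, x_land=27.876, impact vy=-21.758
  bounce: vy ← 0.82·21.758 = 17.841
Arc 2: start y=0.000, vy=17.841 → t=3.568, apex=15.916, x_land=56.886, impact vy=-17.841
  bounce: vy ← 0.82·17.841 = 14.630
Arc 3: start y=0.000, vy=14.630 → t=2.926, apex=10.702, x_land=80.674, impact vy=-14.630
  bounce: vy ← 0.82·14.630 = 11.997
Arc 4: start y=0.000, vy=11.997 → t=2.399, apex=7.196, x_land=100.181, impact vy=-11.997
  bounce: vy ← 0.82·11.997 = 9.837

1 3.429 23.670 27.876
2 3.568 15.916 56.886
3 2.926 10.702 80.674
4 2.399 7.196 100.181
final: 100.181 9.837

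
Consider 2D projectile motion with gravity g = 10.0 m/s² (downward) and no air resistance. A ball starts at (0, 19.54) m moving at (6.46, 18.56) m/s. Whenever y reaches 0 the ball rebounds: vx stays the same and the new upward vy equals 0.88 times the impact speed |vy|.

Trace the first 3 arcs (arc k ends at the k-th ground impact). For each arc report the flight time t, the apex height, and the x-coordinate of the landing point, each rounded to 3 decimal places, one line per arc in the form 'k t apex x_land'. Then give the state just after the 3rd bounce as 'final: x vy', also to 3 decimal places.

Arc 1: start y=19.540, vy=18.560 → t=4.568, apex=36.764, x_land=29.507, impact vy=-27.116
  bounce: vy ← 0.88·27.116 = 23.862
Arc 2: start y=0.000, vy=23.862 → t=4.772, apex=28.470, x_land=60.336, impact vy=-23.862
  bounce: vy ← 0.88·23.862 = 20.999
Arc 3: start y=0.000, vy=20.999 → t=4.200, apex=22.047, x_land=87.467, impact vy=-20.999
  bounce: vy ← 0.88·20.999 = 18.479

1 4.568 36.764 29.507
2 4.772 28.470 60.336
3 4.200 22.047 87.467
final: 87.467 18.479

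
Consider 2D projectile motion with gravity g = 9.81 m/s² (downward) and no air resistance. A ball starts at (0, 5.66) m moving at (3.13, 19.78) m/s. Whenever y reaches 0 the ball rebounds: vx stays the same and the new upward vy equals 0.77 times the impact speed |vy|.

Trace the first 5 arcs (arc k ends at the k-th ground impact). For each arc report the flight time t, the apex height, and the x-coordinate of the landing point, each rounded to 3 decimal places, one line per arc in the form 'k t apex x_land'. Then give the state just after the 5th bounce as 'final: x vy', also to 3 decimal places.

1 4.301 25.601 13.462
2 3.518 15.179 24.474
3 2.709 9.000 32.954
4 2.086 5.336 39.483
5 1.606 3.164 44.510
final: 44.510 6.066

Arc 1: start y=5.660, vy=19.780 → t=4.301, apex=25.601, x_land=13.462, impact vy=-22.412
  bounce: vy ← 0.77·22.412 = 17.257
Arc 2: start y=0.000, vy=17.257 → t=3.518, apex=15.179, x_land=24.474, impact vy=-17.257
  bounce: vy ← 0.77·17.257 = 13.288
Arc 3: start y=0.000, vy=13.288 → t=2.709, apex=9.000, x_land=32.954, impact vy=-13.288
  bounce: vy ← 0.77·13.288 = 10.232
Arc 4: start y=0.000, vy=10.232 → t=2.086, apex=5.336, x_land=39.483, impact vy=-10.232
  bounce: vy ← 0.77·10.232 = 7.878
Arc 5: start y=0.000, vy=7.878 → t=1.606, apex=3.164, x_land=44.510, impact vy=-7.878
  bounce: vy ← 0.77·7.878 = 6.066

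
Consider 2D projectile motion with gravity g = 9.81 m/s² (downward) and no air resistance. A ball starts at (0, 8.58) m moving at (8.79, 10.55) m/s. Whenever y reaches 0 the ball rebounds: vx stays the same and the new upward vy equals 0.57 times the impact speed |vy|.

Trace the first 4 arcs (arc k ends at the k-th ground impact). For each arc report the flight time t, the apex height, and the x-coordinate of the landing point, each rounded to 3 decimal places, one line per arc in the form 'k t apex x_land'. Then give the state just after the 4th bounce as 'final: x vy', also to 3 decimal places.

Arc 1: start y=8.580, vy=10.550 → t=2.780, apex=14.253, x_land=24.437, impact vy=-16.723
  bounce: vy ← 0.57·16.723 = 9.532
Arc 2: start y=0.000, vy=9.532 → t=1.943, apex=4.631, x_land=41.518, impact vy=-9.532
  bounce: vy ← 0.57·9.532 = 5.433
Arc 3: start y=0.000, vy=5.433 → t=1.108, apex=1.505, x_land=51.255, impact vy=-5.433
  bounce: vy ← 0.57·5.433 = 3.097
Arc 4: start y=0.000, vy=3.097 → t=0.631, apex=0.489, x_land=56.805, impact vy=-3.097
  bounce: vy ← 0.57·3.097 = 1.765

1 2.780 14.253 24.437
2 1.943 4.631 41.518
3 1.108 1.505 51.255
4 0.631 0.489 56.805
final: 56.805 1.765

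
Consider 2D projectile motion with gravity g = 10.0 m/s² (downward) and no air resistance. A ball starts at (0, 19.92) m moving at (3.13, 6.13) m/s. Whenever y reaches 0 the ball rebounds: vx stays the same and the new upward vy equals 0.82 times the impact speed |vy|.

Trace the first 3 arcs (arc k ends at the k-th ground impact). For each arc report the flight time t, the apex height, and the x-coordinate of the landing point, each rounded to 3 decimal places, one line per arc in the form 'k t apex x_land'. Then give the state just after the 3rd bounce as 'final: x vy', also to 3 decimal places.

Arc 1: start y=19.920, vy=6.130 → t=2.701, apex=21.799, x_land=8.454, impact vy=-20.880
  bounce: vy ← 0.82·20.880 = 17.122
Arc 2: start y=0.000, vy=17.122 → t=3.424, apex=14.658, x_land=19.172, impact vy=-17.122
  bounce: vy ← 0.82·17.122 = 14.040
Arc 3: start y=0.000, vy=14.040 → t=2.808, apex=9.856, x_land=27.961, impact vy=-14.040
  bounce: vy ← 0.82·14.040 = 11.513

1 2.701 21.799 8.454
2 3.424 14.658 19.172
3 2.808 9.856 27.961
final: 27.961 11.513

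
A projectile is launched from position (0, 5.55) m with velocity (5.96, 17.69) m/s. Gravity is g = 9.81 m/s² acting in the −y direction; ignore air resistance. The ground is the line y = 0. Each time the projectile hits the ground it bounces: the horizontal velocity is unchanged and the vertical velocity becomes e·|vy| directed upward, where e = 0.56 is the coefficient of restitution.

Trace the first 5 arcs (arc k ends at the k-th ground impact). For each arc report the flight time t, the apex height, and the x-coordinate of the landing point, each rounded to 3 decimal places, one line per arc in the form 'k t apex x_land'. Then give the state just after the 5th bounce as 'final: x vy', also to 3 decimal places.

Arc 1: start y=5.550, vy=17.690 → t=3.897, apex=21.500, x_land=23.225, impact vy=-20.538
  bounce: vy ← 0.56·20.538 = 11.502
Arc 2: start y=0.000, vy=11.502 → t=2.345, apex=6.742, x_land=37.201, impact vy=-11.502
  bounce: vy ← 0.56·11.502 = 6.441
Arc 3: start y=0.000, vy=6.441 → t=1.313, apex=2.114, x_land=45.027, impact vy=-6.441
  bounce: vy ← 0.56·6.441 = 3.607
Arc 4: start y=0.000, vy=3.607 → t=0.735, apex=0.663, x_land=49.410, impact vy=-3.607
  bounce: vy ← 0.56·3.607 = 2.020
Arc 5: start y=0.000, vy=2.020 → t=0.412, apex=0.208, x_land=51.864, impact vy=-2.020
  bounce: vy ← 0.56·2.020 = 1.131

1 3.897 21.500 23.225
2 2.345 6.742 37.201
3 1.313 2.114 45.027
4 0.735 0.663 49.410
5 0.412 0.208 51.864
final: 51.864 1.131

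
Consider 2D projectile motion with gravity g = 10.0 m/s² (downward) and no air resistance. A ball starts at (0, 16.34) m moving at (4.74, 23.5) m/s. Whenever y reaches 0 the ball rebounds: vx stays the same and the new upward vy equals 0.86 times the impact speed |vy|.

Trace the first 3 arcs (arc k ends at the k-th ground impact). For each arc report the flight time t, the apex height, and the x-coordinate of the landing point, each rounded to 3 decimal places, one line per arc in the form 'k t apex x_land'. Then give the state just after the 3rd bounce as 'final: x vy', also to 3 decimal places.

Arc 1: start y=16.340, vy=23.500 → t=5.315, apex=43.953, x_land=25.193, impact vy=-29.649
  bounce: vy ← 0.86·29.649 = 25.498
Arc 2: start y=0.000, vy=25.498 → t=5.100, apex=32.507, x_land=49.365, impact vy=-25.498
  bounce: vy ← 0.86·25.498 = 21.928
Arc 3: start y=0.000, vy=21.928 → t=4.386, apex=24.042, x_land=70.153, impact vy=-21.928
  bounce: vy ← 0.86·21.928 = 18.858

1 5.315 43.953 25.193
2 5.100 32.507 49.365
3 4.386 24.042 70.153
final: 70.153 18.858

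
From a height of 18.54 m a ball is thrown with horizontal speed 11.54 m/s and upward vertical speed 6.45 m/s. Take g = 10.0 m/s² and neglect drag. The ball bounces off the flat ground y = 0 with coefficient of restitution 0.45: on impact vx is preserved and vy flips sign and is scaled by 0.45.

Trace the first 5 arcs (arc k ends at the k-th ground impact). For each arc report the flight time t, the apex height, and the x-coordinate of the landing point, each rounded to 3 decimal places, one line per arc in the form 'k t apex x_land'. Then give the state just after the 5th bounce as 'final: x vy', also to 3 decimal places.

Arc 1: start y=18.540, vy=6.450 → t=2.676, apex=20.620, x_land=30.878, impact vy=-20.308
  bounce: vy ← 0.45·20.308 = 9.138
Arc 2: start y=0.000, vy=9.138 → t=1.828, apex=4.176, x_land=51.970, impact vy=-9.138
  bounce: vy ← 0.45·9.138 = 4.112
Arc 3: start y=0.000, vy=4.112 → t=0.822, apex=0.846, x_land=61.461, impact vy=-4.112
  bounce: vy ← 0.45·4.112 = 1.851
Arc 4: start y=0.000, vy=1.851 → t=0.370, apex=0.171, x_land=65.732, impact vy=-1.851
  bounce: vy ← 0.45·1.851 = 0.833
Arc 5: start y=0.000, vy=0.833 → t=0.167, apex=0.035, x_land=67.654, impact vy=-0.833
  bounce: vy ← 0.45·0.833 = 0.375

1 2.676 20.620 30.878
2 1.828 4.176 51.970
3 0.822 0.846 61.461
4 0.370 0.171 65.732
5 0.167 0.035 67.654
final: 67.654 0.375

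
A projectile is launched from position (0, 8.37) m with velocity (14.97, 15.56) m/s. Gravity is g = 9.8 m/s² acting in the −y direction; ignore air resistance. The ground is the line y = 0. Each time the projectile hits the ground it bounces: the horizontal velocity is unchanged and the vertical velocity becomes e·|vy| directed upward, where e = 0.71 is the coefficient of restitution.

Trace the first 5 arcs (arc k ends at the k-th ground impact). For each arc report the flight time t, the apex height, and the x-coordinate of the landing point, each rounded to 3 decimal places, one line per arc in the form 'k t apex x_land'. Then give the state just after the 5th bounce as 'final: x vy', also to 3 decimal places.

1 3.644 20.723 54.554
2 2.920 10.446 98.270
3 2.073 5.266 129.308
4 1.472 2.655 151.345
5 1.045 1.338 166.991
final: 166.991 3.636

Arc 1: start y=8.370, vy=15.560 → t=3.644, apex=20.723, x_land=54.554, impact vy=-20.154
  bounce: vy ← 0.71·20.154 = 14.309
Arc 2: start y=0.000, vy=14.309 → t=2.920, apex=10.446, x_land=98.270, impact vy=-14.309
  bounce: vy ← 0.71·14.309 = 10.159
Arc 3: start y=0.000, vy=10.159 → t=2.073, apex=5.266, x_land=129.308, impact vy=-10.159
  bounce: vy ← 0.71·10.159 = 7.213
Arc 4: start y=0.000, vy=7.213 → t=1.472, apex=2.655, x_land=151.345, impact vy=-7.213
  bounce: vy ← 0.71·7.213 = 5.121
Arc 5: start y=0.000, vy=5.121 → t=1.045, apex=1.338, x_land=166.991, impact vy=-5.121
  bounce: vy ← 0.71·5.121 = 3.636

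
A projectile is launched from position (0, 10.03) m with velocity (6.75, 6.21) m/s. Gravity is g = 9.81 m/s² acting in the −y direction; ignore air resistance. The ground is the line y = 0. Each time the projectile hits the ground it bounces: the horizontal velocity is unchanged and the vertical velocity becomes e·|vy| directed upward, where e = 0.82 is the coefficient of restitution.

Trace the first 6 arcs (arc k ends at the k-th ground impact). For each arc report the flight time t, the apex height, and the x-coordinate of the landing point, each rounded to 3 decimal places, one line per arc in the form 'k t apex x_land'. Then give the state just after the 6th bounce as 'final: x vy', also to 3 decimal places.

Arc 1: start y=10.030, vy=6.210 → t=2.197, apex=11.996, x_land=14.829, impact vy=-15.341
  bounce: vy ← 0.82·15.341 = 12.580
Arc 2: start y=0.000, vy=12.580 → t=2.565, apex=8.066, x_land=32.140, impact vy=-12.580
  bounce: vy ← 0.82·12.580 = 10.315
Arc 3: start y=0.000, vy=10.315 → t=2.103, apex=5.423, x_land=46.336, impact vy=-10.315
  bounce: vy ← 0.82·10.315 = 8.459
Arc 4: start y=0.000, vy=8.459 → t=1.724, apex=3.647, x_land=57.976, impact vy=-8.459
  bounce: vy ← 0.82·8.459 = 6.936
Arc 5: start y=0.000, vy=6.936 → t=1.414, apex=2.452, x_land=67.521, impact vy=-6.936
  bounce: vy ← 0.82·6.936 = 5.688
Arc 6: start y=0.000, vy=5.688 → t=1.160, apex=1.649, x_land=75.348, impact vy=-5.688
  bounce: vy ← 0.82·5.688 = 4.664

1 2.197 11.996 14.829
2 2.565 8.066 32.140
3 2.103 5.423 46.336
4 1.724 3.647 57.976
5 1.414 2.452 67.521
6 1.160 1.649 75.348
final: 75.348 4.664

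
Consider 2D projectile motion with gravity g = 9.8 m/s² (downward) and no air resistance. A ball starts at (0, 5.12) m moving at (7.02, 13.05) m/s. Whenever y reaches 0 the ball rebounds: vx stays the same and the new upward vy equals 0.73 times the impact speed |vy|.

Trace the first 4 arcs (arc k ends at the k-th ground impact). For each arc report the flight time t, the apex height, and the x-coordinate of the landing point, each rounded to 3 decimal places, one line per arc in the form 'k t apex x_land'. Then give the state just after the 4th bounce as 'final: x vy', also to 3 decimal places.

1 3.010 13.809 21.133
2 2.451 7.359 38.338
3 1.789 3.921 50.899
4 1.306 2.090 60.067
final: 60.067 4.672

Arc 1: start y=5.120, vy=13.050 → t=3.010, apex=13.809, x_land=21.133, impact vy=-16.452
  bounce: vy ← 0.73·16.452 = 12.010
Arc 2: start y=0.000, vy=12.010 → t=2.451, apex=7.359, x_land=38.338, impact vy=-12.010
  bounce: vy ← 0.73·12.010 = 8.767
Arc 3: start y=0.000, vy=8.767 → t=1.789, apex=3.921, x_land=50.899, impact vy=-8.767
  bounce: vy ← 0.73·8.767 = 6.400
Arc 4: start y=0.000, vy=6.400 → t=1.306, apex=2.090, x_land=60.067, impact vy=-6.400
  bounce: vy ← 0.73·6.400 = 4.672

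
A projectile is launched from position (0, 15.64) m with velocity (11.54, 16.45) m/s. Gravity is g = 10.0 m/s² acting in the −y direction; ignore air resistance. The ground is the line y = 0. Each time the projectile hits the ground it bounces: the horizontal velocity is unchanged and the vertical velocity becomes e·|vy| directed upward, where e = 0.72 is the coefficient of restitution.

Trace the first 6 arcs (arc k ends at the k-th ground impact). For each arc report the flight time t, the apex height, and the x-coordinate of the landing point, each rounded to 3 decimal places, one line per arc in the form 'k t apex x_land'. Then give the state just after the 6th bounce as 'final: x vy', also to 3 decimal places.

1 4.060 29.170 46.857
2 3.478 15.122 86.994
3 2.504 7.839 115.894
4 1.803 4.064 136.701
5 1.298 2.107 151.682
6 0.935 1.092 162.469
final: 162.469 3.365

Arc 1: start y=15.640, vy=16.450 → t=4.060, apex=29.170, x_land=46.857, impact vy=-24.154
  bounce: vy ← 0.72·24.154 = 17.391
Arc 2: start y=0.000, vy=17.391 → t=3.478, apex=15.122, x_land=86.994, impact vy=-17.391
  bounce: vy ← 0.72·17.391 = 12.521
Arc 3: start y=0.000, vy=12.521 → t=2.504, apex=7.839, x_land=115.894, impact vy=-12.521
  bounce: vy ← 0.72·12.521 = 9.015
Arc 4: start y=0.000, vy=9.015 → t=1.803, apex=4.064, x_land=136.701, impact vy=-9.015
  bounce: vy ← 0.72·9.015 = 6.491
Arc 5: start y=0.000, vy=6.491 → t=1.298, apex=2.107, x_land=151.682, impact vy=-6.491
  bounce: vy ← 0.72·6.491 = 4.674
Arc 6: start y=0.000, vy=4.674 → t=0.935, apex=1.092, x_land=162.469, impact vy=-4.674
  bounce: vy ← 0.72·4.674 = 3.365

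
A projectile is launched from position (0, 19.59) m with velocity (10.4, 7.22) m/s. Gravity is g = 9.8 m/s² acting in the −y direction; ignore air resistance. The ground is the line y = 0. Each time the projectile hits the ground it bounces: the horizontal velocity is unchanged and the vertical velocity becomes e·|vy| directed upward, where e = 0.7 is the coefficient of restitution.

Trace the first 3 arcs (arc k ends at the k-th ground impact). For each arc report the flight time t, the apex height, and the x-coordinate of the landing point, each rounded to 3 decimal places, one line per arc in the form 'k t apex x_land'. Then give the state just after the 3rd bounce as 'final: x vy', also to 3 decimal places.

1 2.868 22.250 29.823
2 2.983 10.902 60.849
3 2.088 5.342 82.567
final: 82.567 7.163

Arc 1: start y=19.590, vy=7.220 → t=2.868, apex=22.250, x_land=29.823, impact vy=-20.883
  bounce: vy ← 0.7·20.883 = 14.618
Arc 2: start y=0.000, vy=14.618 → t=2.983, apex=10.902, x_land=60.849, impact vy=-14.618
  bounce: vy ← 0.7·14.618 = 10.233
Arc 3: start y=0.000, vy=10.233 → t=2.088, apex=5.342, x_land=82.567, impact vy=-10.233
  bounce: vy ← 0.7·10.233 = 7.163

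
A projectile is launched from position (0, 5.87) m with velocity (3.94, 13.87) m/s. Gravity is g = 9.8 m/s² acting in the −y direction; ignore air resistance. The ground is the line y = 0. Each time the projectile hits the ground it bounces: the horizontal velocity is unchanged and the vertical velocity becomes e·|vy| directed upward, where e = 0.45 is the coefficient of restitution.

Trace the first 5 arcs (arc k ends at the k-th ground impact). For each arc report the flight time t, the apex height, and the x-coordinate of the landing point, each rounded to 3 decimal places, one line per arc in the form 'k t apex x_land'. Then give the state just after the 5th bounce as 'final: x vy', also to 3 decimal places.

1 3.204 15.685 12.626
2 1.610 3.176 18.970
3 0.725 0.643 21.825
4 0.326 0.130 23.110
5 0.147 0.026 23.688
final: 23.688 0.324

Arc 1: start y=5.870, vy=13.870 → t=3.204, apex=15.685, x_land=12.626, impact vy=-17.534
  bounce: vy ← 0.45·17.534 = 7.890
Arc 2: start y=0.000, vy=7.890 → t=1.610, apex=3.176, x_land=18.970, impact vy=-7.890
  bounce: vy ← 0.45·7.890 = 3.551
Arc 3: start y=0.000, vy=3.551 → t=0.725, apex=0.643, x_land=21.825, impact vy=-3.551
  bounce: vy ← 0.45·3.551 = 1.598
Arc 4: start y=0.000, vy=1.598 → t=0.326, apex=0.130, x_land=23.110, impact vy=-1.598
  bounce: vy ← 0.45·1.598 = 0.719
Arc 5: start y=0.000, vy=0.719 → t=0.147, apex=0.026, x_land=23.688, impact vy=-0.719
  bounce: vy ← 0.45·0.719 = 0.324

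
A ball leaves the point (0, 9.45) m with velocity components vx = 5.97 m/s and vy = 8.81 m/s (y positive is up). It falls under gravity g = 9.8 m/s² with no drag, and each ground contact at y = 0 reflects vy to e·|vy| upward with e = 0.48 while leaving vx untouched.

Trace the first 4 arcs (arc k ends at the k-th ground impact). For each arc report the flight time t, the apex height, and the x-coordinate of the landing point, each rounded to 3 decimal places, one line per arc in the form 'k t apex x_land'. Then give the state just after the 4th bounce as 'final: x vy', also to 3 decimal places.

1 2.553 13.410 15.243
2 1.588 3.090 24.724
3 0.762 0.712 29.275
4 0.366 0.164 31.460
final: 31.460 0.861

Arc 1: start y=9.450, vy=8.810 → t=2.553, apex=13.410, x_land=15.243, impact vy=-16.212
  bounce: vy ← 0.48·16.212 = 7.782
Arc 2: start y=0.000, vy=7.782 → t=1.588, apex=3.090, x_land=24.724, impact vy=-7.782
  bounce: vy ← 0.48·7.782 = 3.735
Arc 3: start y=0.000, vy=3.735 → t=0.762, apex=0.712, x_land=29.275, impact vy=-3.735
  bounce: vy ← 0.48·3.735 = 1.793
Arc 4: start y=0.000, vy=1.793 → t=0.366, apex=0.164, x_land=31.460, impact vy=-1.793
  bounce: vy ← 0.48·1.793 = 0.861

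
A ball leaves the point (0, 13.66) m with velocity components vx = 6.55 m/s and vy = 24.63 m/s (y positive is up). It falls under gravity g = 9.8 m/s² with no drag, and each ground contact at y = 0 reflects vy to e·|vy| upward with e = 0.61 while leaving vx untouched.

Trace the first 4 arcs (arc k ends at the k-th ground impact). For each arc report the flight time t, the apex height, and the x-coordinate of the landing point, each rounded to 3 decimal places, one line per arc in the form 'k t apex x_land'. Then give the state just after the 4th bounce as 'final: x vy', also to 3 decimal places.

1 5.531 44.611 36.225
2 3.681 16.600 60.337
3 2.245 6.177 75.045
4 1.370 2.298 84.017
final: 84.017 4.094

Arc 1: start y=13.660, vy=24.630 → t=5.531, apex=44.611, x_land=36.225, impact vy=-29.570
  bounce: vy ← 0.61·29.570 = 18.038
Arc 2: start y=0.000, vy=18.038 → t=3.681, apex=16.600, x_land=60.337, impact vy=-18.038
  bounce: vy ← 0.61·18.038 = 11.003
Arc 3: start y=0.000, vy=11.003 → t=2.245, apex=6.177, x_land=75.045, impact vy=-11.003
  bounce: vy ← 0.61·11.003 = 6.712
Arc 4: start y=0.000, vy=6.712 → t=1.370, apex=2.298, x_land=84.017, impact vy=-6.712
  bounce: vy ← 0.61·6.712 = 4.094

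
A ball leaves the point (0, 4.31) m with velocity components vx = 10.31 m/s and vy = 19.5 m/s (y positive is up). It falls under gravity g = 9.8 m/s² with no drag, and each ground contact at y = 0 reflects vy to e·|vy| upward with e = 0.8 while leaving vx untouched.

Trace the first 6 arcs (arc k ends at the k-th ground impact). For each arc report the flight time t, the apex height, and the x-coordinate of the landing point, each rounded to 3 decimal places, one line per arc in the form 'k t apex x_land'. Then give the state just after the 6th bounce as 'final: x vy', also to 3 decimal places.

1 4.190 23.711 43.194
2 3.520 15.175 79.481
3 2.816 9.712 108.511
4 2.253 6.216 131.734
5 1.802 3.978 150.313
6 1.442 2.546 165.177
final: 165.177 5.651

Arc 1: start y=4.310, vy=19.500 → t=4.190, apex=23.711, x_land=43.194, impact vy=-21.558
  bounce: vy ← 0.8·21.558 = 17.246
Arc 2: start y=0.000, vy=17.246 → t=3.520, apex=15.175, x_land=79.481, impact vy=-17.246
  bounce: vy ← 0.8·17.246 = 13.797
Arc 3: start y=0.000, vy=13.797 → t=2.816, apex=9.712, x_land=108.511, impact vy=-13.797
  bounce: vy ← 0.8·13.797 = 11.037
Arc 4: start y=0.000, vy=11.037 → t=2.253, apex=6.216, x_land=131.734, impact vy=-11.037
  bounce: vy ← 0.8·11.037 = 8.830
Arc 5: start y=0.000, vy=8.830 → t=1.802, apex=3.978, x_land=150.313, impact vy=-8.830
  bounce: vy ← 0.8·8.830 = 7.064
Arc 6: start y=0.000, vy=7.064 → t=1.442, apex=2.546, x_land=165.177, impact vy=-7.064
  bounce: vy ← 0.8·7.064 = 5.651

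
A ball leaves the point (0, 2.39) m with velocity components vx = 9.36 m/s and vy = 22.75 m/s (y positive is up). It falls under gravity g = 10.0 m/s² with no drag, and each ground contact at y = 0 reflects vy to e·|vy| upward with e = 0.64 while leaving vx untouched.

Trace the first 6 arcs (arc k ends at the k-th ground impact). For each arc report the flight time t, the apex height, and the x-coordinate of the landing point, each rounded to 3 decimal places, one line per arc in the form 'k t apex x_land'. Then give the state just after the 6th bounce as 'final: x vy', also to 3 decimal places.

1 4.653 28.268 43.550
2 3.044 11.579 72.037
3 1.948 4.743 90.269
4 1.247 1.943 101.937
5 0.798 0.796 109.405
6 0.511 0.326 114.184
final: 114.184 1.634

Arc 1: start y=2.390, vy=22.750 → t=4.653, apex=28.268, x_land=43.550, impact vy=-23.777
  bounce: vy ← 0.64·23.777 = 15.218
Arc 2: start y=0.000, vy=15.218 → t=3.044, apex=11.579, x_land=72.037, impact vy=-15.218
  bounce: vy ← 0.64·15.218 = 9.739
Arc 3: start y=0.000, vy=9.739 → t=1.948, apex=4.743, x_land=90.269, impact vy=-9.739
  bounce: vy ← 0.64·9.739 = 6.233
Arc 4: start y=0.000, vy=6.233 → t=1.247, apex=1.943, x_land=101.937, impact vy=-6.233
  bounce: vy ← 0.64·6.233 = 3.989
Arc 5: start y=0.000, vy=3.989 → t=0.798, apex=0.796, x_land=109.405, impact vy=-3.989
  bounce: vy ← 0.64·3.989 = 2.553
Arc 6: start y=0.000, vy=2.553 → t=0.511, apex=0.326, x_land=114.184, impact vy=-2.553
  bounce: vy ← 0.64·2.553 = 1.634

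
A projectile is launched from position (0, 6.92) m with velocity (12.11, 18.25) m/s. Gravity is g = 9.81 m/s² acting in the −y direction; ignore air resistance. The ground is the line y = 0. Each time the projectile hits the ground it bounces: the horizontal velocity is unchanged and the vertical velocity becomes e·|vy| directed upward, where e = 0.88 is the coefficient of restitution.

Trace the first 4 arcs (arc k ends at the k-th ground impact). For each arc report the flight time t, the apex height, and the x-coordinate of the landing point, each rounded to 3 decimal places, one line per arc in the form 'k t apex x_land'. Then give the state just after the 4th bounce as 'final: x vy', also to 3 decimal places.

Arc 1: start y=6.920, vy=18.250 → t=4.068, apex=23.896, x_land=49.258, impact vy=-21.653
  bounce: vy ← 0.88·21.653 = 19.054
Arc 2: start y=0.000, vy=19.054 → t=3.885, apex=18.505, x_land=96.301, impact vy=-19.054
  bounce: vy ← 0.88·19.054 = 16.768
Arc 3: start y=0.000, vy=16.768 → t=3.418, apex=14.330, x_land=137.699, impact vy=-16.768
  bounce: vy ← 0.88·16.768 = 14.756
Arc 4: start y=0.000, vy=14.756 → t=3.008, apex=11.097, x_land=174.129, impact vy=-14.756
  bounce: vy ← 0.88·14.756 = 12.985

1 4.068 23.896 49.258
2 3.885 18.505 96.301
3 3.418 14.330 137.699
4 3.008 11.097 174.129
final: 174.129 12.985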